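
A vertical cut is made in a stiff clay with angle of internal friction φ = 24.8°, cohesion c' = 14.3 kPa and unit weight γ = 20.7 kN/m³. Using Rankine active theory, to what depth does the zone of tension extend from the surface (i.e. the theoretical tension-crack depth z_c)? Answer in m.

2.16 m

K_a = tan²(45° − 24.8°/2) = 0.4090; √K_a = 0.6395.
The active pressure is zero where K_a γ z = 2c√K_a, so z_c = 2c/(γ√K_a) = 2×14.3/(20.7×0.6395) = 2.160 m.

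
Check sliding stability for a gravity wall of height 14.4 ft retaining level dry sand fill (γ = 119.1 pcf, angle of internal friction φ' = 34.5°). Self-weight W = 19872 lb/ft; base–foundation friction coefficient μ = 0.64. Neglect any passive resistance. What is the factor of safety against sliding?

K_a = tan²(45° − 34.5°/2) = 0.2768.
P_a = ½K_aγH² = 0.5×0.2768×119.1×14.4² = 3418 lb/ft, acting at H/3 = 4.800 ft above the base.
FS_sliding = μW / P_a = 0.64×19872 / 3418 = 3.721.

3.72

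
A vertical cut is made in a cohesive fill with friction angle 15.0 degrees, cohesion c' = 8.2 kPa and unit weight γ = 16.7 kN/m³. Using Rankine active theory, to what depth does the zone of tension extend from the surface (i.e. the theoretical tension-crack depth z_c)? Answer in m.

K_a = tan²(45° − 15.0°/2) = 0.5888; √K_a = 0.7673.
The active pressure is zero where K_a γ z = 2c√K_a, so z_c = 2c/(γ√K_a) = 2×8.2/(16.7×0.7673) = 1.280 m.

1.28 m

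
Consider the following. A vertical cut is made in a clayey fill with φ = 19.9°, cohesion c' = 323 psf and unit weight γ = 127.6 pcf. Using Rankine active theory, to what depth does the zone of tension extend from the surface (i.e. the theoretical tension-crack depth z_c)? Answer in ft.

7.22 ft

K_a = tan²(45° − 19.9°/2) = 0.4921; √K_a = 0.7015.
The active pressure is zero where K_a γ z = 2c√K_a, so z_c = 2c/(γ√K_a) = 2×323/(127.6×0.7015) = 7.217 ft.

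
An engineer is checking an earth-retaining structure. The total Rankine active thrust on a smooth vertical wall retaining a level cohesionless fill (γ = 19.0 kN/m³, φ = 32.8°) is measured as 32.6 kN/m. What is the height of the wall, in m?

3.40 m

K_a = 0.2973. P_a = ½ K_a γ H² ⇒ H = √(2P_a/(K_a γ)).
H = √(2×32.6/(0.2973×19.0)) = 3.398 m.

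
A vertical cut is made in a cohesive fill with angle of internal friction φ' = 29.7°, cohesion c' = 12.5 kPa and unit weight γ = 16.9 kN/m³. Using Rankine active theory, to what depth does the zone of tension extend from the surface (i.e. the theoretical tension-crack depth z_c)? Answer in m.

2.55 m

K_a = tan²(45° − 29.7°/2) = 0.3374; √K_a = 0.5808.
The active pressure is zero where K_a γ z = 2c√K_a, so z_c = 2c/(γ√K_a) = 2×12.5/(16.9×0.5808) = 2.547 m.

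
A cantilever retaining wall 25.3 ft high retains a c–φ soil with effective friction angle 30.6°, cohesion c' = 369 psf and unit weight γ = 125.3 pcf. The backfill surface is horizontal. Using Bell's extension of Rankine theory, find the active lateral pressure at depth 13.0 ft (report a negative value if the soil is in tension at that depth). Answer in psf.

K_a = (1 − sin φ)/(1 + sin φ) = 0.3253.
σ_a = K_a γ z − 2c√K_a = 0.3253×125.3×13.0 − 2×369×0.5704 = 109.0 psf.

109 psf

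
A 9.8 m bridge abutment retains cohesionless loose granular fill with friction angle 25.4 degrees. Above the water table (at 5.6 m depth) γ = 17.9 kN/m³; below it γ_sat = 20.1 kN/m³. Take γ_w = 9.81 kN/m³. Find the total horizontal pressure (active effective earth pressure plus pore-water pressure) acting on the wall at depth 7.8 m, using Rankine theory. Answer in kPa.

70.7 kPa

K_a = (1 − sin φ)/(1 + sin φ) = 0.3996.
γ' = 20.1 − 9.81 = 10.29 kN/m³.
Effective vertical stress at 7.8 m: σ'_v = 17.9×5.6 + 10.29×2.20 = 122.9 kPa.
σ'_h = K_a σ'_v = 0.3996 × 122.9 = 49.11 kPa; u = γ_w × 2.20 = 21.58 kPa.
Total σ_h = 49.11 + 21.58 = 70.69 kPa.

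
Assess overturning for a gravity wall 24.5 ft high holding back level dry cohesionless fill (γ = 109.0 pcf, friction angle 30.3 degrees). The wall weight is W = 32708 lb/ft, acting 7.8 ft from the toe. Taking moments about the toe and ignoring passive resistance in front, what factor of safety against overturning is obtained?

2.90

K_a = tan²(45° − 30.3°/2) = 0.3293.
P_a = ½K_aγH² = 0.5×0.3293×109.0×24.5² = 10770 lb/ft, acting at H/3 = 8.167 ft above the base.
Overturning moment M_o = P_a × H/3 = 10770 × 8.167 = 87980.
Resisting moment M_r = W × 7.8 = 32708 × 7.8 = 255100.
FS_overturning = M_r/M_o = 255100/87980 = 2.900.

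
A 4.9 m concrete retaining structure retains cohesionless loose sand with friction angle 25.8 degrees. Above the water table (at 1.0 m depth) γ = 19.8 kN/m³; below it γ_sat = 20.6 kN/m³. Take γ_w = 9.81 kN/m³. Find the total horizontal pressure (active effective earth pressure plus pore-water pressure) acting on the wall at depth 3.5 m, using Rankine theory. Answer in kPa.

42.9 kPa

K_a = (1 − sin φ)/(1 + sin φ) = 0.3935.
γ' = 20.6 − 9.81 = 10.79 kN/m³.
Effective vertical stress at 3.5 m: σ'_v = 19.8×1.0 + 10.79×2.50 = 46.78 kPa.
σ'_h = K_a σ'_v = 0.3935 × 46.78 = 18.41 kPa; u = γ_w × 2.50 = 24.53 kPa.
Total σ_h = 18.41 + 24.53 = 42.93 kPa.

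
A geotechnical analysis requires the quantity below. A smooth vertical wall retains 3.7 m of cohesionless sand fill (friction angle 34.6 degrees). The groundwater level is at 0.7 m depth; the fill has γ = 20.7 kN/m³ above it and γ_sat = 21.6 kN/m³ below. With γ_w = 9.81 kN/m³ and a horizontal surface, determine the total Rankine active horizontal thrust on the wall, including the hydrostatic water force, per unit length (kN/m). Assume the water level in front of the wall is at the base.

K_a = tan²(45° − φ/2) = 0.2756.
γ' = 21.6 − 9.81 = 11.79 kN/m³. Depth below WT = 3.0 m.
σ'_h at WT = K_a γ d_w = 3.994 kPa; at base = 3.994 + K_a γ' × 3.0 = 13.74 kPa.
P₁ (0–0.7 m) = ½×3.994×0.7 = 1.398. P₂ (0.7–3.7 m) = ½(3.994+13.74)×3.0 = 26.61.
P_w = ½ γ_w h₂² = 0.5×9.81×3.0² = 44.14. Total = 1.398+26.61+44.14 = 72.15 kN/m.

72.1 kN/m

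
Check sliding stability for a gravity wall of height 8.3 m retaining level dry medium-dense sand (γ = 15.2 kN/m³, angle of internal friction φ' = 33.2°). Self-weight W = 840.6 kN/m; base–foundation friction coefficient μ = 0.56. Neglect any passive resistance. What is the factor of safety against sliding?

3.08

K_a = tan²(45° − 33.2°/2) = 0.2924.
P_a = ½K_aγH² = 0.5×0.2924×15.2×8.3² = 153.1 kN/m, acting at H/3 = 2.767 m above the base.
FS_sliding = μW / P_a = 0.56×840.6 / 153.1 = 3.075.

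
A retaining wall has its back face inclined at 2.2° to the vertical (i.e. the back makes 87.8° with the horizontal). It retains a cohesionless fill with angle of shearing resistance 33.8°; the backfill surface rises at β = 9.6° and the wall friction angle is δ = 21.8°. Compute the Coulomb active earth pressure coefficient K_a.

0.306

K_a = sin²(α+φ) / [sin²α · sin(α−δ) · (1 + √{sin(φ+δ)sin(φ−β) / (sin(α−δ)sin(α+β))})²].
With α = 87.8°, φ = 33.8°, δ = 21.8°, β = 9.6°: K_a = 0.3064.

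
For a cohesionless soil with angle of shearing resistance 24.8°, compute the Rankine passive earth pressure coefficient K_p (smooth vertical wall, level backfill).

2.45

K_p = (1 + sin φ)/(1 − sin φ) = tan²(45° + 24.8°/2) = 2.445.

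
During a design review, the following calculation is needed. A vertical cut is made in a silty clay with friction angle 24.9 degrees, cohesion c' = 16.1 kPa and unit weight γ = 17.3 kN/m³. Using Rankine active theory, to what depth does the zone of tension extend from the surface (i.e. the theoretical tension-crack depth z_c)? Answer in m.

K_a = tan²(45° − 24.9°/2) = 0.4074; √K_a = 0.6383.
The active pressure is zero where K_a γ z = 2c√K_a, so z_c = 2c/(γ√K_a) = 2×16.1/(17.3×0.6383) = 2.916 m.

2.92 m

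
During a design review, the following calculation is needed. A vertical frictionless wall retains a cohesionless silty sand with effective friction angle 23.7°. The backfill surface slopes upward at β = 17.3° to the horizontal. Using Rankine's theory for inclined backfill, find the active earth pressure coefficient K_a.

K_a = cos β · (cos β − √(cos²β − cos²φ)) / (cos β + √(cos²β − cos²φ)).
cos β = 0.9548, cos φ = 0.9157, √(cos²β − cos²φ) = 0.2704.
K_a = 0.9548 × (0.9548 − 0.2704)/(0.9548 + 0.2704) = 0.5333.

0.533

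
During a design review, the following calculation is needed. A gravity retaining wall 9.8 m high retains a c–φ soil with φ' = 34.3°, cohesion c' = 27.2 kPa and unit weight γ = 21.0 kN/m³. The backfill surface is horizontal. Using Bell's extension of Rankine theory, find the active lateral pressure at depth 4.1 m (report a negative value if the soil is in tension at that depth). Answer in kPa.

K_a = (1 − sin φ)/(1 + sin φ) = 0.2792.
σ_a = K_a γ z − 2c√K_a = 0.2792×21.0×4.1 − 2×27.2×0.5284 = -4.707 kPa.

-4.71 kPa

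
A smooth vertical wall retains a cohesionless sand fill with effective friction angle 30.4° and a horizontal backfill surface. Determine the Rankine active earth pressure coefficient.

K_a = tan²(45° − φ/2) = tan²(29.80°) = 0.3280.

0.328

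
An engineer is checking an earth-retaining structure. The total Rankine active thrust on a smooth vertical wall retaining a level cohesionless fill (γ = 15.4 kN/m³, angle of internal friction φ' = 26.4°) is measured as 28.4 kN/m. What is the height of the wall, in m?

3.10 m

K_a = 0.3844. P_a = ½ K_a γ H² ⇒ H = √(2P_a/(K_a γ)).
H = √(2×28.4/(0.3844×15.4)) = 3.097 m.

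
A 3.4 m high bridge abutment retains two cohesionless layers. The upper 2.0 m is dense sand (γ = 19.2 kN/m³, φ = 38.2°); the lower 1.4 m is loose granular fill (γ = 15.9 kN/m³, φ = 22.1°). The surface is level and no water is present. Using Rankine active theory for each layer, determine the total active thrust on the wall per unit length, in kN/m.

K_a1 = tan²(45°−38.2°/2) = 0.2358; K_a2 = tan²(45°−22.1°/2) = 0.4533.
Layer 1: σ at base = K_a1 γ₁ h₁ = 9.054 kPa; P₁ = ½×9.054×2.0 = 9.054.
Layer 2: σ_v at top = γ₁h₁ = 38.40; σ_h top = K_a2×38.40 = 17.40; σ_h base = K_a2×(38.40+15.9×1.4) = 27.49.
P₂ = ½(17.40+27.49)×1.4 = 31.43. Total P_a = 9.054+31.43 = 40.48 kN/m.

40.5 kN/m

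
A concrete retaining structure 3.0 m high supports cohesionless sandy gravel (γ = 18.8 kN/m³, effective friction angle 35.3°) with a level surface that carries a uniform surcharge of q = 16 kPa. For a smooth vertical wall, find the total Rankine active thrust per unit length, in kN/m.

K_a = tan²(45° − φ/2) = 0.2675.
Soil triangle: ½ K_a γ H² = 0.5×0.2675×18.8×3.0² = 22.63 kN/m.
Surcharge rectangle: K_a q H = 0.2675×16×3.0 = 12.84 kN/m.
Total = 22.63 + 12.84 = 35.48 kN/m.

35.5 kN/m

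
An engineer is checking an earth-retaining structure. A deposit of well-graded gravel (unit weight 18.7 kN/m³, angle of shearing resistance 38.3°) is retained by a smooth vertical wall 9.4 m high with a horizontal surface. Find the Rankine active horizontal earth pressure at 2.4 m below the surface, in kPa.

K_a = (1 − sin φ)/(1 + sin φ) = 0.2347.
σ_h = K_a γ z = 0.2347 × 18.7 × 2.4 = 10.53 kPa.

10.5 kPa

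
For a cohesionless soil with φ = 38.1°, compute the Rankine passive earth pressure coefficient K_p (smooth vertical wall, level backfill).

4.22

K_p = (1 + sin φ)/(1 − sin φ) = tan²(45° + 38.1°/2) = 4.222.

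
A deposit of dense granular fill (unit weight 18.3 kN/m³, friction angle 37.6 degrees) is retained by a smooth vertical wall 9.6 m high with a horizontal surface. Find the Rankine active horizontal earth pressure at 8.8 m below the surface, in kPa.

K_a = (1 − sin φ)/(1 + sin φ) = 0.2421.
σ_h = K_a γ z = 0.2421 × 18.3 × 8.8 = 38.99 kPa.

39.0 kPa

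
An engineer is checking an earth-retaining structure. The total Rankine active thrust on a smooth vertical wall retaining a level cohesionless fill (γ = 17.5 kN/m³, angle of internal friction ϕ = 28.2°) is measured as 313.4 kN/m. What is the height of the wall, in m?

10.00 m

K_a = 0.3582. P_a = ½ K_a γ H² ⇒ H = √(2P_a/(K_a γ)).
H = √(2×313.4/(0.3582×17.5)) = 10.000 m.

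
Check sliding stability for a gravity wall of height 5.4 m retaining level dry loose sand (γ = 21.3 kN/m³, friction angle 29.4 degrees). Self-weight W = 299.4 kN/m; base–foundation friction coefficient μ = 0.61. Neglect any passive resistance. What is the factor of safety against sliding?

K_a = tan²(45° − 29.4°/2) = 0.3415.
P_a = ½K_aγH² = 0.5×0.3415×21.3×5.4² = 106.0 kN/m, acting at H/3 = 1.800 m above the base.
FS_sliding = μW / P_a = 0.61×299.4 / 106.0 = 1.722.

1.72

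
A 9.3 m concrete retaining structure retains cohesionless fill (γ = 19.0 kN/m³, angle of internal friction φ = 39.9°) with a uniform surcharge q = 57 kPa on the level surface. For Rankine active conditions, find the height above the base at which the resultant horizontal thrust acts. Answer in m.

K_a = 0.2184.
Triangular part P₁ = ½K_aγH² = 179.5 at H/3 = 3.100 m; rectangular part P₂ = K_a q H = 115.8 at H/2 = 4.650 m.
ȳ = (P₁·3.100 + P₂·4.650)/(P₁+P₂) = 3.708 m.

3.71 m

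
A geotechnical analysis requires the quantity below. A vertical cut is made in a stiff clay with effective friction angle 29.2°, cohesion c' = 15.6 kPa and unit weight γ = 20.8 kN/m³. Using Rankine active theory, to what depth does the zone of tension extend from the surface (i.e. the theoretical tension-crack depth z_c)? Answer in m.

K_a = tan²(45° − 29.2°/2) = 0.3442; √K_a = 0.5867.
The active pressure is zero where K_a γ z = 2c√K_a, so z_c = 2c/(γ√K_a) = 2×15.6/(20.8×0.5867) = 2.557 m.

2.56 m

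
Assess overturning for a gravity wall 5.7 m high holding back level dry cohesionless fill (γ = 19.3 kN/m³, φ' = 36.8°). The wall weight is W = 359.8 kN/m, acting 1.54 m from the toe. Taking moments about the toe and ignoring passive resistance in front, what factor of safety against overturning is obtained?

3.71

K_a = tan²(45° − 36.8°/2) = 0.2508.
P_a = ½K_aγH² = 0.5×0.2508×19.3×5.7² = 78.62 kN/m, acting at H/3 = 1.900 m above the base.
Overturning moment M_o = P_a × H/3 = 78.62 × 1.900 = 149.4.
Resisting moment M_r = W × 1.54 = 359.8 × 1.54 = 554.1.
FS_overturning = M_r/M_o = 554.1/149.4 = 3.709.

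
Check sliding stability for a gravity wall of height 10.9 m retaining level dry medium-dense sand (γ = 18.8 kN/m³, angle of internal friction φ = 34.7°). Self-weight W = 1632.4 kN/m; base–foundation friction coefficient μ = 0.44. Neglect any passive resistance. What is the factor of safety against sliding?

2.34

K_a = tan²(45° − 34.7°/2) = 0.2745.
P_a = ½K_aγH² = 0.5×0.2745×18.8×10.9² = 306.5 kN/m, acting at H/3 = 3.633 m above the base.
FS_sliding = μW / P_a = 0.44×1632.4 / 306.5 = 2.343.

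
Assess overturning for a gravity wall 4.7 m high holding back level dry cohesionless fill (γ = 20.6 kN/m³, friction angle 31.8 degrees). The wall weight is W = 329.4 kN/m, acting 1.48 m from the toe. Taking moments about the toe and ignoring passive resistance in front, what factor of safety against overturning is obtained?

K_a = tan²(45° − 31.8°/2) = 0.3098.
P_a = ½K_aγH² = 0.5×0.3098×20.6×4.7² = 70.49 kN/m, acting at H/3 = 1.567 m above the base.
Overturning moment M_o = P_a × H/3 = 70.49 × 1.567 = 110.4.
Resisting moment M_r = W × 1.48 = 329.4 × 1.48 = 487.5.
FS_overturning = M_r/M_o = 487.5/110.4 = 4.415.

4.41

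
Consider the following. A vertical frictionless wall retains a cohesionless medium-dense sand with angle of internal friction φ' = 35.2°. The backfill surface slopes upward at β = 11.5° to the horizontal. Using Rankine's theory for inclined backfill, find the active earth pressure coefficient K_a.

K_a = cos β · (cos β − √(cos²β − cos²φ)) / (cos β + √(cos²β − cos²φ)).
cos β = 0.9799, cos φ = 0.8171, √(cos²β − cos²φ) = 0.5409.
K_a = 0.9799 × (0.9799 − 0.5409)/(0.9799 + 0.5409) = 0.2829.

0.283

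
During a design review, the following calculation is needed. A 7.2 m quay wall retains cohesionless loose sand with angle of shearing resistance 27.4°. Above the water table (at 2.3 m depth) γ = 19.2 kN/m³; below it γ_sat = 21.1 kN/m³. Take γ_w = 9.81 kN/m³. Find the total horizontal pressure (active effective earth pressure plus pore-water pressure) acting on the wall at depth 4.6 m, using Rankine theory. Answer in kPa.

K_a = (1 − sin φ)/(1 + sin φ) = 0.3697.
γ' = 21.1 − 9.81 = 11.29 kN/m³.
Effective vertical stress at 4.6 m: σ'_v = 19.2×2.3 + 11.29×2.30 = 70.13 kPa.
σ'_h = K_a σ'_v = 0.3697 × 70.13 = 25.92 kPa; u = γ_w × 2.30 = 22.56 kPa.
Total σ_h = 25.92 + 22.56 = 48.49 kPa.

48.5 kPa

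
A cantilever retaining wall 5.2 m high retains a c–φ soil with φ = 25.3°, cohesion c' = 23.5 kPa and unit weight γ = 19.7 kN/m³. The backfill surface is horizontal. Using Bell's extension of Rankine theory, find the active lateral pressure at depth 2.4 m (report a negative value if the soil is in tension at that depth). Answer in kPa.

K_a = (1 − sin φ)/(1 + sin φ) = 0.4012.
σ_a = K_a γ z − 2c√K_a = 0.4012×19.7×2.4 − 2×23.5×0.6334 = -10.80 kPa.

-10.8 kPa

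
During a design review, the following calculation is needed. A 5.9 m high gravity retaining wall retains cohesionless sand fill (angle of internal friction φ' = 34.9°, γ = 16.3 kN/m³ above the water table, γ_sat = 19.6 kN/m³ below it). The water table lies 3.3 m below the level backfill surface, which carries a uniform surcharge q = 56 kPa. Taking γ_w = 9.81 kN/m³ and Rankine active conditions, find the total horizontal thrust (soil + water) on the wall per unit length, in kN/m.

194 kN/m

K_a = tan²(45° − φ/2) = 0.2721.
γ' = 19.6 − 9.81 = 9.790 kN/m³. h₂ = H − d_w = 2.6 m.
σ'_h: at surface K_a·q = 15.24; at WT K_a(q+γd_w) = 29.88; at base K_a(q+γd_w+γ'h₂) = 36.81 kPa.
P₁ = ½(15.24+29.88)×3.3 = 74.45; P₂ = ½(29.88+36.81)×2.6 = 86.69; P_w = ½γ_w h₂² = 33.16.
Total = 74.45+86.69+33.16 = 194.3 kN/m.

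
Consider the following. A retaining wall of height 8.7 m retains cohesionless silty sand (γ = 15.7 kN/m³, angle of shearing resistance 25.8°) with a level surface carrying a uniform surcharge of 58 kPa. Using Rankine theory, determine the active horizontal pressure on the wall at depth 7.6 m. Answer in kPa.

69.8 kPa

K_a = (1 − sin φ)/(1 + sin φ) = 0.3935.
σ_v = γz + q = 15.7 × 7.6 + 58 = 177.3 kPa.
σ_h = K_a σ_v = 0.3935 × 177.3 = 69.78 kPa.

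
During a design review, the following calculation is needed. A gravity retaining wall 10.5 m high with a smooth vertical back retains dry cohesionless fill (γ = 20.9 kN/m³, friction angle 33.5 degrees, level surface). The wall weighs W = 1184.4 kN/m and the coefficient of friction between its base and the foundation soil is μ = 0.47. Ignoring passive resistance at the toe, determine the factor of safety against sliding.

1.67

K_a = tan²(45° − 33.5°/2) = 0.2887.
P_a = ½K_aγH² = 0.5×0.2887×20.9×10.5² = 332.6 kN/m, acting at H/3 = 3.500 m above the base.
FS_sliding = μW / P_a = 0.47×1184.4 / 332.6 = 1.674.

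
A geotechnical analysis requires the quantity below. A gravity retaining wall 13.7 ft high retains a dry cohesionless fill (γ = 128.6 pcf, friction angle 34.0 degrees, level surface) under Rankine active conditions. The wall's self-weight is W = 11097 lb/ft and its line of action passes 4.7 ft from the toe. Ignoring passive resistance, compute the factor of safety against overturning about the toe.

3.35

K_a = tan²(45° − 34.0°/2) = 0.2827.
P_a = ½K_aγH² = 0.5×0.2827×128.6×13.7² = 3412 lb/ft, acting at H/3 = 4.567 ft above the base.
Overturning moment M_o = P_a × H/3 = 3412 × 4.567 = 15580.
Resisting moment M_r = W × 4.7 = 11097 × 4.7 = 52160.
FS_overturning = M_r/M_o = 52160/15580 = 3.347.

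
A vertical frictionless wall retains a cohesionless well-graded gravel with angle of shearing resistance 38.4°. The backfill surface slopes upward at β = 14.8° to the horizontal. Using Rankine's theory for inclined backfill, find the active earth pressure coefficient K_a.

K_a = cos β · (cos β − √(cos²β − cos²φ)) / (cos β + √(cos²β − cos²φ)).
cos β = 0.9668, cos φ = 0.7837, √(cos²β − cos²φ) = 0.5662.
K_a = 0.9668 × (0.9668 − 0.5662)/(0.9668 + 0.5662) = 0.2527.

0.253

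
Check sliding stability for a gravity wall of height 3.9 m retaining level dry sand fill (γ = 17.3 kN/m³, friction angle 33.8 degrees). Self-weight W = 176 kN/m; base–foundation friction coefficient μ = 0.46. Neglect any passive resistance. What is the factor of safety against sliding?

2.16

K_a = tan²(45° − 33.8°/2) = 0.2851.
P_a = ½K_aγH² = 0.5×0.2851×17.3×3.9² = 37.51 kN/m, acting at H/3 = 1.300 m above the base.
FS_sliding = μW / P_a = 0.46×176 / 37.51 = 2.158.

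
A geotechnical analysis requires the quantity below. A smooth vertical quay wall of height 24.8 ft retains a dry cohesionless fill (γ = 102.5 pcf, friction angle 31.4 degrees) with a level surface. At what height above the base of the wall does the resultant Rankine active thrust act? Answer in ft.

8.27 ft

K_a = 0.3149.
The pressure distribution is triangular, so the resultant acts at H/3 above the base = 24.8/3 = 8.267 ft.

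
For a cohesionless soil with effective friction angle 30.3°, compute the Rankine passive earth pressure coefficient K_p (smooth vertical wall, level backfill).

K_p = (1 + sin φ)/(1 − sin φ) = tan²(45° + 30.3°/2) = 3.037.

3.04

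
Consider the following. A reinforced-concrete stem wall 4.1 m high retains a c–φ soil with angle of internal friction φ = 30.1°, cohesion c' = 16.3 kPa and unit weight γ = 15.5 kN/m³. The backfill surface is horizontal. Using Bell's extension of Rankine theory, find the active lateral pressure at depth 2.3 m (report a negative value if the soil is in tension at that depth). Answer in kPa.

-6.95 kPa

K_a = (1 − sin φ)/(1 + sin φ) = 0.3320.
σ_a = K_a γ z − 2c√K_a = 0.3320×15.5×2.3 − 2×16.3×0.5762 = -6.948 kPa.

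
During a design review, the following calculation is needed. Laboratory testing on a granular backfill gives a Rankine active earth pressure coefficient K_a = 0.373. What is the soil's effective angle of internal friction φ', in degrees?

K_a = tan²(45° − φ/2) ⇒ 45° − φ/2 = arctan(√0.373) = 31.41°.
φ = 2(45° − 31.41°) = 27.17°.

27.2°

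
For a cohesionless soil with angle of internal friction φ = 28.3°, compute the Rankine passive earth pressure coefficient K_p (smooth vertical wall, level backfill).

2.80

K_p = (1 + sin φ)/(1 − sin φ) = tan²(45° + 28.3°/2) = 2.803.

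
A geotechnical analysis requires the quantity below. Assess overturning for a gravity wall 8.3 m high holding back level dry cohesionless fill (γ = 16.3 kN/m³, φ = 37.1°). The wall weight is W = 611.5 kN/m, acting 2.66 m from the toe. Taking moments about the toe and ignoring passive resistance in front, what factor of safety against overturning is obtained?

4.23

K_a = tan²(45° − 37.1°/2) = 0.2475.
P_a = ½K_aγH² = 0.5×0.2475×16.3×8.3² = 139.0 kN/m, acting at H/3 = 2.767 m above the base.
Overturning moment M_o = P_a × H/3 = 139.0 × 2.767 = 384.5.
Resisting moment M_r = W × 2.66 = 611.5 × 2.66 = 1627.
FS_overturning = M_r/M_o = 1627/384.5 = 4.231.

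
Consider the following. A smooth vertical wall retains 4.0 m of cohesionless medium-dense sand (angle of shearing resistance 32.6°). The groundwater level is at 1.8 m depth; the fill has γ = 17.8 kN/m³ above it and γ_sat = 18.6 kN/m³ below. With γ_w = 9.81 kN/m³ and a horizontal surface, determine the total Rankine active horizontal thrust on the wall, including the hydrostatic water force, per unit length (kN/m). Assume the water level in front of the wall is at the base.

K_a = tan²(45° − φ/2) = 0.2997.
γ' = 18.6 − 9.81 = 8.790 kN/m³. Depth below WT = 2.2 m.
σ'_h at WT = K_a γ d_w = 9.604 kPa; at base = 9.604 + K_a γ' × 2.2 = 15.40 kPa.
P₁ (0–1.8 m) = ½×9.604×1.8 = 8.643. P₂ (1.8–4.0 m) = ½(9.604+15.40)×2.2 = 27.50.
P_w = ½ γ_w h₂² = 0.5×9.81×2.2² = 23.74. Total = 8.643+27.50+23.74 = 59.89 kN/m.

59.9 kN/m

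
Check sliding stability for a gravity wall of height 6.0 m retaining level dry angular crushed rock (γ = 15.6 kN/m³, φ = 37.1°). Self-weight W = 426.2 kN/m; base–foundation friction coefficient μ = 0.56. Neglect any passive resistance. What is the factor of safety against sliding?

3.43

K_a = tan²(45° − 37.1°/2) = 0.2475.
P_a = ½K_aγH² = 0.5×0.2475×15.6×6.0² = 69.50 kN/m, acting at H/3 = 2.000 m above the base.
FS_sliding = μW / P_a = 0.56×426.2 / 69.50 = 3.434.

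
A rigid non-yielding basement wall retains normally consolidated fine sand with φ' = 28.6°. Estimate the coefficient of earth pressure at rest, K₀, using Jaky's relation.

K₀ = 1 − sin φ' = 1 − sin 28.6° = 0.5213.

0.521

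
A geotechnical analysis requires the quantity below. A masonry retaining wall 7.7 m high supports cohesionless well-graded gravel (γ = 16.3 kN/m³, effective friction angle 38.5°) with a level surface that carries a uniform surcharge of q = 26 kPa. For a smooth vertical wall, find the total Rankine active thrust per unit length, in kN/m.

159 kN/m

K_a = tan²(45° − φ/2) = 0.2327.
Soil triangle: ½ K_a γ H² = 0.5×0.2327×16.3×7.7² = 112.4 kN/m.
Surcharge rectangle: K_a q H = 0.2327×26×7.7 = 46.58 kN/m.
Total = 112.4 + 46.58 = 159.0 kN/m.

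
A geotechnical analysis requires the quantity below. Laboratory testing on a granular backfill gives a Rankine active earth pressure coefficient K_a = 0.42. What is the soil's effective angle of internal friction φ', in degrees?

24.1°

K_a = tan²(45° − φ/2) ⇒ 45° − φ/2 = arctan(√0.42) = 32.95°.
φ = 2(45° − 32.95°) = 24.11°.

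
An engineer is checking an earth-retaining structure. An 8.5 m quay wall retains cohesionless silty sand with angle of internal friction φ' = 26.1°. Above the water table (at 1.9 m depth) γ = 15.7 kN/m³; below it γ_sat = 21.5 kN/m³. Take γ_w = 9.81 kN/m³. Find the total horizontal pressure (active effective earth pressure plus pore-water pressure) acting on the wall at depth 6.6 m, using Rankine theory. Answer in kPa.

79.1 kPa

K_a = (1 − sin φ)/(1 + sin φ) = 0.3889.
γ' = 21.5 − 9.81 = 11.69 kN/m³.
Effective vertical stress at 6.6 m: σ'_v = 15.7×1.9 + 11.69×4.70 = 84.77 kPa.
σ'_h = K_a σ'_v = 0.3889 × 84.77 = 32.97 kPa; u = γ_w × 4.70 = 46.11 kPa.
Total σ_h = 32.97 + 46.11 = 79.08 kPa.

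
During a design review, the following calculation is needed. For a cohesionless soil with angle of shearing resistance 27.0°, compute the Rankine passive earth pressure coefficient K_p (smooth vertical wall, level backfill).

2.66

K_p = (1 + sin φ)/(1 − sin φ) = tan²(45° + 27.0°/2) = 2.663.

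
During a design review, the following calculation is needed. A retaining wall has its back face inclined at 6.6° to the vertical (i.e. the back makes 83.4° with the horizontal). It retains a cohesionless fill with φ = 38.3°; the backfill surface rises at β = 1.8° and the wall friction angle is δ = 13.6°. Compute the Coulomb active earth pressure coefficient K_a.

0.268

K_a = sin²(α+φ) / [sin²α · sin(α−δ) · (1 + √{sin(φ+δ)sin(φ−β) / (sin(α−δ)sin(α+β))})²].
With α = 83.4°, φ = 38.3°, δ = 13.6°, β = 1.8°: K_a = 0.2681.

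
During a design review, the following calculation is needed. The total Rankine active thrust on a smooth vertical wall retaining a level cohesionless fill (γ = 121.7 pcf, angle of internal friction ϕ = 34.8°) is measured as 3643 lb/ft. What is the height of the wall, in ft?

K_a = 0.2733. P_a = ½ K_a γ H² ⇒ H = √(2P_a/(K_a γ)).
H = √(2×3643/(0.2733×121.7)) = 14.80 ft.

14.8 ft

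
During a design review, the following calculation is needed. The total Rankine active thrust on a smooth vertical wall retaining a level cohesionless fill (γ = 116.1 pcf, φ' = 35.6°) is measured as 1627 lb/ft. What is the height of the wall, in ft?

K_a = 0.2641. P_a = ½ K_a γ H² ⇒ H = √(2P_a/(K_a γ)).
H = √(2×1627/(0.2641×116.1)) = 10.30 ft.

10.3 ft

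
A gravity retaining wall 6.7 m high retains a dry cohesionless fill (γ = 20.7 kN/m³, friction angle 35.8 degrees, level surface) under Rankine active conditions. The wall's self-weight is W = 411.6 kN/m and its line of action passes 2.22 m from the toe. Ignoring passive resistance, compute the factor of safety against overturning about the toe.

K_a = tan²(45° − 35.8°/2) = 0.2619.
P_a = ½K_aγH² = 0.5×0.2619×20.7×6.7² = 121.7 kN/m, acting at H/3 = 2.233 m above the base.
Overturning moment M_o = P_a × H/3 = 121.7 × 2.233 = 271.7.
Resisting moment M_r = W × 2.22 = 411.6 × 2.22 = 913.8.
FS_overturning = M_r/M_o = 913.8/271.7 = 3.363.

3.36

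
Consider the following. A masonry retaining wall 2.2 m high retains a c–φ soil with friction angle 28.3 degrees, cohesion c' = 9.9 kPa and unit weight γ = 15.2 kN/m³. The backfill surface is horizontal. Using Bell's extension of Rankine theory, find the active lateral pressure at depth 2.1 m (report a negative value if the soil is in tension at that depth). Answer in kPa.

-0.438 kPa

K_a = (1 − sin φ)/(1 + sin φ) = 0.3568.
σ_a = K_a γ z − 2c√K_a = 0.3568×15.2×2.1 − 2×9.9×0.5973 = -0.4385 kPa.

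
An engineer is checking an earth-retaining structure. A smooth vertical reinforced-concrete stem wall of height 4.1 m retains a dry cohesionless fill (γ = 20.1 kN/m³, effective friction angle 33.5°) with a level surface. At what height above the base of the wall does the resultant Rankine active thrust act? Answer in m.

K_a = 0.2887.
The pressure distribution is triangular, so the resultant acts at H/3 above the base = 4.1/3 = 1.367 m.

1.37 m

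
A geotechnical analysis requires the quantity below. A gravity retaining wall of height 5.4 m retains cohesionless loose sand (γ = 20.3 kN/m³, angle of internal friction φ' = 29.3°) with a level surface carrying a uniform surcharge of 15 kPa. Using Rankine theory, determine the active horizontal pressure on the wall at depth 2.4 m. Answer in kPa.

K_a = (1 − sin φ)/(1 + sin φ) = 0.3428.
σ_v = γz + q = 20.3 × 2.4 + 15 = 63.72 kPa.
σ_h = K_a σ_v = 0.3428 × 63.72 = 21.85 kPa.

21.8 kPa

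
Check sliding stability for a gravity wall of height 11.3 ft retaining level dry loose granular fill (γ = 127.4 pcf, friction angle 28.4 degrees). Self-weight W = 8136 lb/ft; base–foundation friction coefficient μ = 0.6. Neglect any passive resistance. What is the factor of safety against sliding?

K_a = tan²(45° − 28.4°/2) = 0.3554.
P_a = ½K_aγH² = 0.5×0.3554×127.4×11.3² = 2890 lb/ft, acting at H/3 = 3.767 ft above the base.
FS_sliding = μW / P_a = 0.6×8136 / 2890 = 1.689.

1.69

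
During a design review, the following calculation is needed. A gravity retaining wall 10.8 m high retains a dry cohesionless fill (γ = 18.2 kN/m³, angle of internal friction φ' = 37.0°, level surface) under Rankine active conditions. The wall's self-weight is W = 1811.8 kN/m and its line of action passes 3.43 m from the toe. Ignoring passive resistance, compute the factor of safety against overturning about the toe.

6.54

K_a = tan²(45° − 37.0°/2) = 0.2486.
P_a = ½K_aγH² = 0.5×0.2486×18.2×10.8² = 263.9 kN/m, acting at H/3 = 3.600 m above the base.
Overturning moment M_o = P_a × H/3 = 263.9 × 3.600 = 949.9.
Resisting moment M_r = W × 3.43 = 1811.8 × 3.43 = 6214.
FS_overturning = M_r/M_o = 6214/949.9 = 6.542.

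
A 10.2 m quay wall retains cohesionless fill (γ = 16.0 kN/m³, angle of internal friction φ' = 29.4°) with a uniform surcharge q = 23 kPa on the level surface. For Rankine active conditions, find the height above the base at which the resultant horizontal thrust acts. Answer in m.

3.77 m

K_a = 0.3415.
Triangular part P₁ = ½K_aγH² = 284.2 at H/3 = 3.400 m; rectangular part P₂ = K_a q H = 80.11 at H/2 = 5.100 m.
ȳ = (P₁·3.400 + P₂·5.100)/(P₁+P₂) = 3.774 m.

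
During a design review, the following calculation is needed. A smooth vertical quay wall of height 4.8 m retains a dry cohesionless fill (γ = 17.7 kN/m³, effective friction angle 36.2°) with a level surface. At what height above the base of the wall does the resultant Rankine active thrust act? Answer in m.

1.60 m

K_a = 0.2574.
The pressure distribution is triangular, so the resultant acts at H/3 above the base = 4.8/3 = 1.600 m.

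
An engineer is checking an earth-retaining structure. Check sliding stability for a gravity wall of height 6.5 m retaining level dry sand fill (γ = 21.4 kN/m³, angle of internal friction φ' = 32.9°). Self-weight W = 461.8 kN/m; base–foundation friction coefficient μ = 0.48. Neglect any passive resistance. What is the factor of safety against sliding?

K_a = tan²(45° − 32.9°/2) = 0.2960.
P_a = ½K_aγH² = 0.5×0.2960×21.4×6.5² = 133.8 kN/m, acting at H/3 = 2.167 m above the base.
FS_sliding = μW / P_a = 0.48×461.8 / 133.8 = 1.656.

1.66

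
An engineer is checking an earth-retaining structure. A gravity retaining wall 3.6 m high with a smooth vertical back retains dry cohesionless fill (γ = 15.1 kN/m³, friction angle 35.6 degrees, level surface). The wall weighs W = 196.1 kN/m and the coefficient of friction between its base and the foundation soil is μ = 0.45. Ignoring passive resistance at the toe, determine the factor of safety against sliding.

3.41

K_a = tan²(45° − 35.6°/2) = 0.2641.
P_a = ½K_aγH² = 0.5×0.2641×15.1×3.6² = 25.84 kN/m, acting at H/3 = 1.200 m above the base.
FS_sliding = μW / P_a = 0.45×196.1 / 25.84 = 3.415.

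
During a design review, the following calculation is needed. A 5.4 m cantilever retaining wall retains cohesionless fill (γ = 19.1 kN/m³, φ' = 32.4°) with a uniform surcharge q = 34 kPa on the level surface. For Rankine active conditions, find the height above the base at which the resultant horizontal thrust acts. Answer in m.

K_a = 0.3022.
Triangular part P₁ = ½K_aγH² = 84.16 at H/3 = 1.800 m; rectangular part P₂ = K_a q H = 55.49 at H/2 = 2.700 m.
ȳ = (P₁·1.800 + P₂·2.700)/(P₁+P₂) = 2.158 m.

2.16 m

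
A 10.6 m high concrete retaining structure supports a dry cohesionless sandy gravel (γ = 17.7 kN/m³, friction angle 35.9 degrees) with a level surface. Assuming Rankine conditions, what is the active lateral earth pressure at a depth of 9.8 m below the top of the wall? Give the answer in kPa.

K_a = (1 − sin φ)/(1 + sin φ) = 0.2607.
σ_h = K_a γ z = 0.2607 × 17.7 × 9.8 = 45.23 kPa.

45.2 kPa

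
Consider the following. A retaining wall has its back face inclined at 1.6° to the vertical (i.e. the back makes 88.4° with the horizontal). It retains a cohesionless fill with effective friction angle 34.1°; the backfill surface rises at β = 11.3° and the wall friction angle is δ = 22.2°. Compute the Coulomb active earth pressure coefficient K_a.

K_a = sin²(α+φ) / [sin²α · sin(α−δ) · (1 + √{sin(φ+δ)sin(φ−β) / (sin(α−δ)sin(α+β))})²].
With α = 88.4°, φ = 34.1°, δ = 22.2°, β = 11.3°: K_a = 0.3047.

0.305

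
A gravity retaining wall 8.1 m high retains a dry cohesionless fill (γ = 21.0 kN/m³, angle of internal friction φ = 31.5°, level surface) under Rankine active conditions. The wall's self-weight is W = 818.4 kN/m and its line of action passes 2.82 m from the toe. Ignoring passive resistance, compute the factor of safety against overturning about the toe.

K_a = tan²(45° − 31.5°/2) = 0.3136.
P_a = ½K_aγH² = 0.5×0.3136×21.0×8.1² = 216.1 kN/m, acting at H/3 = 2.700 m above the base.
Overturning moment M_o = P_a × H/3 = 216.1 × 2.700 = 583.4.
Resisting moment M_r = W × 2.82 = 818.4 × 2.82 = 2308.
FS_overturning = M_r/M_o = 2308/583.4 = 3.956.

3.96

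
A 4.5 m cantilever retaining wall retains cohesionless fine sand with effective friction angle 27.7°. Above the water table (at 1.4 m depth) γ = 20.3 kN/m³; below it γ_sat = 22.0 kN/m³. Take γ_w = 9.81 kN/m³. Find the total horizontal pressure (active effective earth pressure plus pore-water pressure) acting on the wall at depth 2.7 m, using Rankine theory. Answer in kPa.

28.9 kPa

K_a = (1 − sin φ)/(1 + sin φ) = 0.3653.
γ' = 22.0 − 9.81 = 12.19 kN/m³.
Effective vertical stress at 2.7 m: σ'_v = 20.3×1.4 + 12.19×1.30 = 44.27 kPa.
σ'_h = K_a σ'_v = 0.3653 × 44.27 = 16.17 kPa; u = γ_w × 1.30 = 12.75 kPa.
Total σ_h = 16.17 + 12.75 = 28.93 kPa.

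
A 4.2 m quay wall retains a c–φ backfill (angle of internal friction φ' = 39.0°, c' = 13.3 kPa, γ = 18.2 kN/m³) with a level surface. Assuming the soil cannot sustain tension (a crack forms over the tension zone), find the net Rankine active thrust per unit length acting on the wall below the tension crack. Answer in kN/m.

2.67 kN/m

K_a = 0.2275; √K_a = 0.4770.
Tension-crack depth z_c = 2c/(γ√K_a) = 2×13.3/(18.2×0.4770) = 3.064 m.
σ_a at base = K_a γ H − 2c√K_a = 0.2275×18.2×4.2 − 2×13.3×0.4770 = 4.703 kPa.
P_a = ½ × 4.703 × (H − z_c) = 0.5×4.703×1.136 = 2.671 kN/m.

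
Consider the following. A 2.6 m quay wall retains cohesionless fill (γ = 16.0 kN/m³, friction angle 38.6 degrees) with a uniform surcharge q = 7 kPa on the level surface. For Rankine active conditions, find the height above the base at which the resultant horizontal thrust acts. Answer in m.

K_a = 0.2316.
Triangular part P₁ = ½K_aγH² = 12.53 at H/3 = 0.8667 m; rectangular part P₂ = K_a q H = 4.215 at H/2 = 1.300 m.
ȳ = (P₁·0.8667 + P₂·1.300)/(P₁+P₂) = 0.9758 m.

0.976 m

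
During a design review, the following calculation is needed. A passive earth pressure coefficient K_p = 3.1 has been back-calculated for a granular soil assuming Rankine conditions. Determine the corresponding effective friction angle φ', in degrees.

K_p = (1+sin φ)/(1−sin φ) ⇒ sin φ = (K_p − 1)/(K_p + 1) = 0.5122.
φ = arcsin(0.5122) = 30.81°.

30.8°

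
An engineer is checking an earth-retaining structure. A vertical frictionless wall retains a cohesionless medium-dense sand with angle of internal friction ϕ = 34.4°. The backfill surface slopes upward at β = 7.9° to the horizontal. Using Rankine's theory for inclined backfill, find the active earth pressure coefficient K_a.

K_a = cos β · (cos β − √(cos²β − cos²φ)) / (cos β + √(cos²β − cos²φ)).
cos β = 0.9905, cos φ = 0.8251, √(cos²β − cos²φ) = 0.5480.
K_a = 0.9905 × (0.9905 − 0.5480)/(0.9905 + 0.5480) = 0.2849.

0.285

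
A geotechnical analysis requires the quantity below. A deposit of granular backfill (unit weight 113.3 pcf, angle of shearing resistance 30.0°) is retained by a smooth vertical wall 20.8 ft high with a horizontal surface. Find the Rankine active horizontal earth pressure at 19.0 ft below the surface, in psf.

K_a = (1 − sin φ)/(1 + sin φ) = 0.3333.
σ_h = K_a γ z = 0.3333 × 113.3 × 19.0 = 717.6 psf.

718 psf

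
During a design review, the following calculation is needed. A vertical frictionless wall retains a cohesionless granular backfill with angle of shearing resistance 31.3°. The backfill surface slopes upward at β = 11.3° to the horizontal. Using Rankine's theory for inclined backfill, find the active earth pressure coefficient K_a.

0.335

K_a = cos β · (cos β − √(cos²β − cos²φ)) / (cos β + √(cos²β − cos²φ)).
cos β = 0.9806, cos φ = 0.8545, √(cos²β − cos²φ) = 0.4811.
K_a = 0.9806 × (0.9806 − 0.4811)/(0.9806 + 0.4811) = 0.3351.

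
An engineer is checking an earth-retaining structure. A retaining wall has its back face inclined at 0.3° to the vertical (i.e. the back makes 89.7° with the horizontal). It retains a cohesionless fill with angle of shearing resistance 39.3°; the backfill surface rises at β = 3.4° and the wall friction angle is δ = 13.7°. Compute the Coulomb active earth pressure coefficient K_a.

K_a = sin²(α+φ) / [sin²α · sin(α−δ) · (1 + √{sin(φ+δ)sin(φ−β) / (sin(α−δ)sin(α+β))})²].
With α = 89.7°, φ = 39.3°, δ = 13.7°, β = 3.4°: K_a = 0.2166.

0.217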